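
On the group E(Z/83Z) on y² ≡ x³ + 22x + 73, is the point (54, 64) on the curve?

y² = 64² ≡ 29; x³ + 22x + 73 = 158725 ≡ 29 (mod 83). 29 = 29.

yes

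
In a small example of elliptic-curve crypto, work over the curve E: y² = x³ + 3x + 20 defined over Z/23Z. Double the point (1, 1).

(7, 4)

tangent at (1, 1): λ = (3·1² + 3)/(2·1) ≡ 6/2. 2⁻¹ ≡ 12 (mod 23) since 2·12 = 24 ≡ 1, so λ ≡ 6·12 ≡ 3.
  x = λ² - 1 - 1 = 9 - 2 ≡ 7; y = λ·(1 - 7) - 1 ≡ 4. → (7, 4)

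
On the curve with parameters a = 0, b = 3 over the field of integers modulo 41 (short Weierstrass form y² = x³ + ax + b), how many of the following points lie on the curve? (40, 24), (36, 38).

(40, 24): 24² ≡ 2, rhs ≡ 2 → on.
(36, 38): 38² ≡ 9, rhs ≡ 1 → off.

1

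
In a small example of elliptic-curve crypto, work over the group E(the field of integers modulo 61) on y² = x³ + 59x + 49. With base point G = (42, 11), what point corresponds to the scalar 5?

(42, 50)

Double-and-add on 5 = (101)₂. Start with G = (42, 11) for the leading 1-bit.
double: tangent at (42, 11): λ = (3·42² + 59)/(2·11) ≡ 44/22. 22⁻¹ ≡ 25 (mod 61), so λ ≡ 44·25 ≡ 2.
  x = λ² - 42 - 42 = 4 - 84 ≡ 42; y = λ·(42 - 42) - 11 ≡ 50. → (42, 50)
double: tangent at (42, 50): λ = (3·42² + 59)/(2·50) ≡ 44/39. 39⁻¹ ≡ 36 (mod 61), so λ ≡ 44·36 ≡ 59.
  x = λ² - 42 - 42 = 3481 - 84 ≡ 42; y = λ·(42 - 42) - 50 ≡ 11. → (42, 11)
add G: tangent at (42, 11): λ = (3·42² + 59)/(2·11) ≡ 44/22. 22⁻¹ ≡ 25 (mod 61), so λ ≡ 44·25 ≡ 2.
  x = λ² - 42 - 42 = 4 - 84 ≡ 42; y = λ·(42 - 42) - 11 ≡ 50. → (42, 50)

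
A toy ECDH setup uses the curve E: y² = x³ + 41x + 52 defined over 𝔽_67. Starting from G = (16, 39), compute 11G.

Double-and-add on 11 = (1011)₂. Start with G = (16, 39) for the leading 1-bit.
double: tangent at (16, 39): λ = (3·16² + 41)/(2·39) ≡ 5/11. 11⁻¹ ≡ 61 (mod 67) since 11·61 = 671 ≡ 1, so λ ≡ 5·61 ≡ 37.
  x = λ² - 16 - 16 = 1369 - 32 ≡ 64; y = λ·(16 - 64) - 39 ≡ 61. → (64, 61)
double: tangent at (64, 61): λ = (3·64² + 41)/(2·61) ≡ 1/55. 55⁻¹ ≡ 39 (mod 67), so λ ≡ 1·39 ≡ 39.
  x = λ² - 64 - 64 = 1521 - 128 ≡ 53; y = λ·(64 - 53) - 61 ≡ 33. → (53, 33)
add G: (53, 33) + (16, 39). λ = (39 - 33)/(16 - 53) ≡ 6/30 mod 67. 30⁻¹ ≡ 38 (mod 67), so λ ≡ 27.
  x = λ² - 53 - 16 = 729 - 69 ≡ 57; y = λ·(53 - 57) - 33 ≡ 60. → (57, 60)
double: tangent at (57, 60): λ = (3·57² + 41)/(2·60) ≡ 6/53. 53⁻¹ ≡ 43 (mod 67) since 53·43 = 2279 ≡ 1, so λ ≡ 6·43 ≡ 57.
  x = λ² - 57 - 57 = 3249 - 114 ≡ 53; y = λ·(57 - 53) - 60 ≡ 34. → (53, 34)
add G: (53, 34) + (16, 39). λ = (39 - 34)/(16 - 53) ≡ 5/30 mod 67. 30⁻¹ ≡ 38 (mod 67), so λ ≡ 56.
  x = λ² - 53 - 16 = 3136 - 69 ≡ 52; y = λ·(53 - 52) - 34 ≡ 22. → (52, 22)

(52, 22)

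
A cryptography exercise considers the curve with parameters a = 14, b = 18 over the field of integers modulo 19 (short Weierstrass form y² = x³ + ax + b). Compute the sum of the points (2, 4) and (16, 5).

(17, 18)

(2, 4) + (16, 5). λ = (5 - 4)/(16 - 2) ≡ 1/14 mod 19. 14⁻¹ ≡ 15 (mod 19), so λ ≡ 15.
  x = λ² - 2 - 16 = 225 - 18 ≡ 17; y = λ·(2 - 17) - 4 ≡ 18. → (17, 18)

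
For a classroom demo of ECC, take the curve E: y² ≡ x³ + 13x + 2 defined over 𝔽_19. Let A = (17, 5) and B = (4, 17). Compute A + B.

(17, 5) + (4, 17). λ = (17 - 5)/(4 - 17) ≡ 12/6 mod 19. 6⁻¹ ≡ 16 (mod 19) since 6·16 = 96 ≡ 1, so λ ≡ 2.
  x = λ² - 17 - 4 = 4 - 21 ≡ 2; y = λ·(17 - 2) - 5 ≡ 6. → (2, 6)

(2, 6)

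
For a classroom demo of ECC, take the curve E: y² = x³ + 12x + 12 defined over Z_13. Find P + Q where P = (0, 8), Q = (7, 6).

(0, 8) + (7, 6). λ = (6 - 8)/(7 - 0) ≡ 11/7 mod 13. 7⁻¹ ≡ 2 (mod 13) since 7·2 = 14 ≡ 1, so λ ≡ 9.
  x = λ² - 0 - 7 = 81 - 7 ≡ 9; y = λ·(0 - 9) - 8 ≡ 2. → (9, 2)

(9, 2)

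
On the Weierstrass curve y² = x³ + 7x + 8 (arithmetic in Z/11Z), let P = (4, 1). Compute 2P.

tangent at (4, 1): λ = (3·4² + 7)/(2·1) ≡ 0/2. 2⁻¹ ≡ 6 (mod 11) since 2·6 = 12 ≡ 1, so λ ≡ 0·6 ≡ 0.
  x = λ² - 4 - 4 = 0 - 8 ≡ 3; y = λ·(4 - 3) - 1 ≡ 10. → (3, 10)

(3, 10)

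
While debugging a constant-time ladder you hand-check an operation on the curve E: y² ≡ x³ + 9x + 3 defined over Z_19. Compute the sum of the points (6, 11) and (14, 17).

(6, 11) + (14, 17). λ = (17 - 11)/(14 - 6) ≡ 6/8 mod 19. 8⁻¹ ≡ 12 (mod 19), so λ ≡ 15.
  x = λ² - 6 - 14 = 225 - 20 ≡ 15; y = λ·(6 - 15) - 11 ≡ 6. → (15, 6)

(15, 6)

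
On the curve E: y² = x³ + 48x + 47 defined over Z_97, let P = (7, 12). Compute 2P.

tangent at (7, 12): λ = (3·7² + 48)/(2·12) ≡ 1/24. 24⁻¹ ≡ 93 (mod 97) since 24·93 = 2232 ≡ 1, so λ ≡ 1·93 ≡ 93.
  x = λ² - 7 - 7 = 8649 - 14 ≡ 2; y = λ·(7 - 2) - 12 ≡ 65. → (2, 65)

(2, 65)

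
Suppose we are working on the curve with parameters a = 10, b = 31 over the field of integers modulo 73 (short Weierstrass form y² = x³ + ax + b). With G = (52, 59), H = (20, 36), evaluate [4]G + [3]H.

First 4G:
Repeated addition: build up to 4G.
2G: tangent at (52, 59): λ = (3·52² + 10)/(2·59) ≡ 19/45. 45⁻¹ ≡ 13 (mod 73), so λ ≡ 19·13 ≡ 28.
  x = λ² - 52 - 52 = 784 - 104 ≡ 23; y = λ·(52 - 23) - 59 ≡ 23. → (23, 23)
3G: (23, 23) + (52, 59). λ = (59 - 23)/(52 - 23) ≡ 36/29 mod 73. 29⁻¹ ≡ 68 (mod 73) since 29·68 = 1972 ≡ 1, so λ ≡ 39.
  x = λ² - 23 - 52 = 1521 - 75 ≡ 59; y = λ·(23 - 59) - 23 ≡ 33. → (59, 33)
4G: (59, 33) + (52, 59). λ = (59 - 33)/(52 - 59) ≡ 26/66 mod 73. 66⁻¹ ≡ 52 (mod 73), so λ ≡ 38.
  x = λ² - 59 - 52 = 1444 - 111 ≡ 19; y = λ·(59 - 19) - 33 ≡ 27. → (19, 27)
4G = (19, 27).
Next 3H:
Repeated addition: build up to 3H.
2H: tangent at (20, 36): λ = (3·20² + 10)/(2·36) ≡ 42/72. 72⁻¹ ≡ 72 (mod 73) since 72·72 = 5184 ≡ 1, so λ ≡ 42·72 ≡ 31.
  x = λ² - 20 - 20 = 961 - 40 ≡ 45; y = λ·(20 - 45) - 36 ≡ 65. → (45, 65)
3H: (45, 65) + (20, 36). λ = (36 - 65)/(20 - 45) ≡ 44/48 mod 73. 48⁻¹ ≡ 35 (mod 73), so λ ≡ 7.
  x = λ² - 45 - 20 = 49 - 65 ≡ 57; y = λ·(45 - 57) - 65 ≡ 70. → (57, 70)
3H = (57, 70).
Finally 4G + 3H:
(19, 27) + (57, 70). λ = (70 - 27)/(57 - 19) ≡ 43/38 mod 73. 38⁻¹ ≡ 25 (mod 73) since 38·25 = 950 ≡ 1, so λ ≡ 53.
  x = λ² - 19 - 57 = 2809 - 76 ≡ 32; y = λ·(19 - 32) - 27 ≡ 14. → (32, 14)

(32, 14)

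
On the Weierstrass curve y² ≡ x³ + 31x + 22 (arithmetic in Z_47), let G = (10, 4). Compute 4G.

Double-and-add on 4 = (100)₂. Start with G = (10, 4) for the leading 1-bit.
double: tangent at (10, 4): λ = (3·10² + 31)/(2·4) ≡ 2/8. 8⁻¹ ≡ 6 (mod 47) since 8·6 = 48 ≡ 1, so λ ≡ 2·6 ≡ 12.
  x = λ² - 10 - 10 = 144 - 20 ≡ 30; y = λ·(10 - 30) - 4 ≡ 38. → (30, 38)
double: tangent at (30, 38): λ = (3·30² + 31)/(2·38) ≡ 5/29. 29⁻¹ ≡ 13 (mod 47), so λ ≡ 5·13 ≡ 18.
  x = λ² - 30 - 30 = 324 - 60 ≡ 29; y = λ·(30 - 29) - 38 ≡ 27. → (29, 27)

(29, 27)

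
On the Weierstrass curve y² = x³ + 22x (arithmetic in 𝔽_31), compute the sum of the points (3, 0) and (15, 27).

(20, 16)

(3, 0) + (15, 27). λ = (27 - 0)/(15 - 3) ≡ 27/12 mod 31. 12⁻¹ ≡ 13 (mod 31), so λ ≡ 10.
  x = λ² - 3 - 15 = 100 - 18 ≡ 20; y = λ·(3 - 20) - 0 ≡ 16. → (20, 16)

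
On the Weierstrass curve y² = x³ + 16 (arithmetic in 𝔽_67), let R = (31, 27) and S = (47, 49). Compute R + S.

(31, 27) + (47, 49). λ = (49 - 27)/(47 - 31) ≡ 22/16 mod 67. 16⁻¹ ≡ 21 (mod 67) since 16·21 = 336 ≡ 1, so λ ≡ 60.
  x = λ² - 31 - 47 = 3600 - 78 ≡ 38; y = λ·(31 - 38) - 27 ≡ 22. → (38, 22)

(38, 22)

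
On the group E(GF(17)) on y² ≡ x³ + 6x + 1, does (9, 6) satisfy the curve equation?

yes

y² = 6² ≡ 2; x³ + 6x + 1 = 784 ≡ 2 (mod 17). 2 = 2.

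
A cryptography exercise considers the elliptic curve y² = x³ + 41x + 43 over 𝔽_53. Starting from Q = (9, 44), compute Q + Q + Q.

(31, 10)

Repeated addition: build up to 3Q.
2Q: tangent at (9, 44): λ = (3·9² + 41)/(2·44) ≡ 19/35. 35⁻¹ ≡ 50 (mod 53), so λ ≡ 19·50 ≡ 49.
  x = λ² - 9 - 9 = 2401 - 18 ≡ 51; y = λ·(9 - 51) - 44 ≡ 18. → (51, 18)
3Q: (51, 18) + (9, 44). λ = (44 - 18)/(9 - 51) ≡ 26/11 mod 53. 11⁻¹ ≡ 29 (mod 53), so λ ≡ 12.
  x = λ² - 51 - 9 = 144 - 60 ≡ 31; y = λ·(51 - 31) - 18 ≡ 10. → (31, 10)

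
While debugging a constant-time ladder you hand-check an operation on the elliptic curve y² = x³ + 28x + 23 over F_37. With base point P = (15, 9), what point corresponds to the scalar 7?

Double-and-add on 7 = (111)₂. Start with P = (15, 9) for the leading 1-bit.
double: tangent at (15, 9): λ = (3·15² + 28)/(2·9) ≡ 0/18. 18⁻¹ ≡ 35 (mod 37), so λ ≡ 0·35 ≡ 0.
  x = λ² - 15 - 15 = 0 - 30 ≡ 7; y = λ·(15 - 7) - 9 ≡ 28. → (7, 28)
add P: (7, 28) + (15, 9). λ = (9 - 28)/(15 - 7) ≡ 18/8 mod 37. 8⁻¹ ≡ 14 (mod 37) since 8·14 = 112 ≡ 1, so λ ≡ 30.
  x = λ² - 7 - 15 = 900 - 22 ≡ 27; y = λ·(7 - 27) - 28 ≡ 1. → (27, 1)
double: tangent at (27, 1): λ = (3·27² + 28)/(2·1) ≡ 32/2. 2⁻¹ ≡ 19 (mod 37), so λ ≡ 32·19 ≡ 16.
  x = λ² - 27 - 27 = 256 - 54 ≡ 17; y = λ·(27 - 17) - 1 ≡ 11. → (17, 11)
add P: (17, 11) + (15, 9). λ = (9 - 11)/(15 - 17) ≡ 35/35 mod 37. 35⁻¹ ≡ 18 (mod 37), so λ ≡ 1.
  x = λ² - 17 - 15 = 1 - 32 ≡ 6; y = λ·(17 - 6) - 11 ≡ 0. → (6, 0)

(6, 0)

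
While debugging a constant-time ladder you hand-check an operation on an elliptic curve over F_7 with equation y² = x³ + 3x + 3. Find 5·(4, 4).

(4, 3)

Write G = (4, 4).
Double-and-add on 5 = (101)₂. Start with G = (4, 4) for the leading 1-bit.
double: tangent at (4, 4): λ = (3·4² + 3)/(2·4) ≡ 2/1. 1⁻¹ ≡ 1 (mod 7) since 1·1 = 1 ≡ 1, so λ ≡ 2·1 ≡ 2.
  x = λ² - 4 - 4 = 4 - 8 ≡ 3; y = λ·(4 - 3) - 4 ≡ 5. → (3, 5)
double: tangent at (3, 5): λ = (3·3² + 3)/(2·5) ≡ 2/3. 3⁻¹ ≡ 5 (mod 7) since 3·5 = 15 ≡ 1, so λ ≡ 2·5 ≡ 3.
  x = λ² - 3 - 3 = 9 - 6 ≡ 3; y = λ·(3 - 3) - 5 ≡ 2. → (3, 2)
add G: (3, 2) + (4, 4). λ = (4 - 2)/(4 - 3) ≡ 2/1 mod 7. 1⁻¹ ≡ 1 (mod 7) since 1·1 = 1 ≡ 1, so λ ≡ 2.
  x = λ² - 3 - 4 = 4 - 7 ≡ 4; y = λ·(3 - 4) - 2 ≡ 3. → (4, 3)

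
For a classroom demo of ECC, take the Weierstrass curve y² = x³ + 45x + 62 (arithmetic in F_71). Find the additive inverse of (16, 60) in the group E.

(16, 11)

-(16, 60) = (16, -60 mod 71) = (16, 11).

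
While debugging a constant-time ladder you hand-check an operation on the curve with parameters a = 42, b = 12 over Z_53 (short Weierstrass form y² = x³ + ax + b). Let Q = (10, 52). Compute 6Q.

(16, 40)

Repeated addition: build up to 6Q.
2Q: tangent at (10, 52): λ = (3·10² + 42)/(2·52) ≡ 24/51. 51⁻¹ ≡ 26 (mod 53), so λ ≡ 24·26 ≡ 41.
  x = λ² - 10 - 10 = 1681 - 20 ≡ 18; y = λ·(10 - 18) - 52 ≡ 44. → (18, 44)
3Q: (18, 44) + (10, 52). λ = (52 - 44)/(10 - 18) ≡ 8/45 mod 53. 45⁻¹ ≡ 33 (mod 53), so λ ≡ 52.
  x = λ² - 18 - 10 = 2704 - 28 ≡ 26; y = λ·(18 - 26) - 44 ≡ 17. → (26, 17)
4Q: (26, 17) + (10, 52). λ = (52 - 17)/(10 - 26) ≡ 35/37 mod 53. 37⁻¹ ≡ 43 (mod 53), so λ ≡ 21.
  x = λ² - 26 - 10 = 441 - 36 ≡ 34; y = λ·(26 - 34) - 17 ≡ 27. → (34, 27)
5Q: (34, 27) + (10, 52). λ = (52 - 27)/(10 - 34) ≡ 25/29 mod 53. 29⁻¹ ≡ 11 (mod 53), so λ ≡ 10.
  x = λ² - 34 - 10 = 100 - 44 ≡ 3; y = λ·(34 - 3) - 27 ≡ 18. → (3, 18)
6Q: (3, 18) + (10, 52). λ = (52 - 18)/(10 - 3) ≡ 34/7 mod 53. 7⁻¹ ≡ 38 (mod 53), so λ ≡ 20.
  x = λ² - 3 - 10 = 400 - 13 ≡ 16; y = λ·(3 - 16) - 18 ≡ 40. → (16, 40)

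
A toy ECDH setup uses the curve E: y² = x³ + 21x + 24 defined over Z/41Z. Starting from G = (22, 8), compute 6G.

Double-and-add on 6 = (110)₂. Start with G = (22, 8) for the leading 1-bit.
double: tangent at (22, 8): λ = (3·22² + 21)/(2·8) ≡ 38/16. 16⁻¹ ≡ 18 (mod 41) since 16·18 = 288 ≡ 1, so λ ≡ 38·18 ≡ 28.
  x = λ² - 22 - 22 = 784 - 44 ≡ 2; y = λ·(22 - 2) - 8 ≡ 19. → (2, 19)
add G: (2, 19) + (22, 8). λ = (8 - 19)/(22 - 2) ≡ 30/20 mod 41. 20⁻¹ ≡ 39 (mod 41) since 20·39 = 780 ≡ 1, so λ ≡ 22.
  x = λ² - 2 - 22 = 484 - 24 ≡ 9; y = λ·(2 - 9) - 19 ≡ 32. → (9, 32)
double: tangent at (9, 32): λ = (3·9² + 21)/(2·32) ≡ 18/23. 23⁻¹ ≡ 25 (mod 41) since 23·25 = 575 ≡ 1, so λ ≡ 18·25 ≡ 40.
  x = λ² - 9 - 9 = 1600 - 18 ≡ 24; y = λ·(9 - 24) - 32 ≡ 24. → (24, 24)

(24, 24)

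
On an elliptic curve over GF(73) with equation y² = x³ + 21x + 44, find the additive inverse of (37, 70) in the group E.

-(37, 70) = (37, -70 mod 73) = (37, 3).

(37, 3)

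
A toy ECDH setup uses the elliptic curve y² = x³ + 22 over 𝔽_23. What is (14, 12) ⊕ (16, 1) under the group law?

(14, 12) + (16, 1). λ = (1 - 12)/(16 - 14) ≡ 12/2 mod 23. 2⁻¹ ≡ 12 (mod 23), so λ ≡ 6.
  x = λ² - 14 - 16 = 36 - 30 ≡ 6; y = λ·(14 - 6) - 12 ≡ 13. → (6, 13)

(6, 13)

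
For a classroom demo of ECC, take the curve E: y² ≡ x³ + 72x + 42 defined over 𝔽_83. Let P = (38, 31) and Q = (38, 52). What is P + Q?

The two points share x = 38 and their y-coordinates satisfy 31 + 52 ≡ 0 (mod 83), so they are inverses. Their sum is O.

O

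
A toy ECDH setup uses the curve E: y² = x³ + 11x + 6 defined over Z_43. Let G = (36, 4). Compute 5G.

Double-and-add on 5 = (101)₂. Start with G = (36, 4) for the leading 1-bit.
double: tangent at (36, 4): λ = (3·36² + 11)/(2·4) ≡ 29/8. 8⁻¹ ≡ 27 (mod 43), so λ ≡ 29·27 ≡ 9.
  x = λ² - 36 - 36 = 81 - 72 ≡ 9; y = λ·(36 - 9) - 4 ≡ 24. → (9, 24)
double: tangent at (9, 24): λ = (3·9² + 11)/(2·24) ≡ 39/5. 5⁻¹ ≡ 26 (mod 43), so λ ≡ 39·26 ≡ 25.
  x = λ² - 9 - 9 = 625 - 18 ≡ 5; y = λ·(9 - 5) - 24 ≡ 33. → (5, 33)
add G: (5, 33) + (36, 4). λ = (4 - 33)/(36 - 5) ≡ 14/31 mod 43. 31⁻¹ ≡ 25 (mod 43), so λ ≡ 6.
  x = λ² - 5 - 36 = 36 - 41 ≡ 38; y = λ·(5 - 38) - 33 ≡ 27. → (38, 27)

(38, 27)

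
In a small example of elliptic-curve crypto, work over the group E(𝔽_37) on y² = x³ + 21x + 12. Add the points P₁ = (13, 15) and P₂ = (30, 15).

(13, 15) + (30, 15). λ = (15 - 15)/(30 - 13) ≡ 0/17 mod 37. 17⁻¹ ≡ 24 (mod 37) since 17·24 = 408 ≡ 1, so λ ≡ 0.
  x = λ² - 13 - 30 = 0 - 43 ≡ 31; y = λ·(13 - 31) - 15 ≡ 22. → (31, 22)

(31, 22)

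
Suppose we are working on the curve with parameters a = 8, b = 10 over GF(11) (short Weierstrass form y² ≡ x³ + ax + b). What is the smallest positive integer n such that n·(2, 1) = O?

2P: tangent at (2, 1): λ = (3·2² + 8)/(2·1) ≡ 9/2. 2⁻¹ ≡ 6 (mod 11) since 2·6 = 12 ≡ 1, so λ ≡ 9·6 ≡ 10.
  x = λ² - 2 - 2 = 100 - 4 ≡ 8; y = λ·(2 - 8) - 1 ≡ 5. → (8, 5)
3P: (8, 5) + (2, 1). λ = (1 - 5)/(2 - 8) ≡ 7/5 mod 11. 5⁻¹ ≡ 9 (mod 11), so λ ≡ 8.
  x = λ² - 8 - 2 = 64 - 10 ≡ 10; y = λ·(8 - 10) - 5 ≡ 1. → (10, 1)
4P: (10, 1) + (2, 1). λ = (1 - 1)/(2 - 10) ≡ 0/3 mod 11. 3⁻¹ ≡ 4 (mod 11) since 3·4 = 12 ≡ 1, so λ ≡ 0.
  x = λ² - 10 - 2 = 0 - 12 ≡ 10; y = λ·(10 - 10) - 1 ≡ 10. → (10, 10)
5P: (10, 10) + (2, 1). λ = (1 - 10)/(2 - 10) ≡ 2/3 mod 11. 3⁻¹ ≡ 4 (mod 11), so λ ≡ 8.
  x = λ² - 10 - 2 = 64 - 12 ≡ 8; y = λ·(10 - 8) - 10 ≡ 6. → (8, 6)
6P: (8, 6) + (2, 1). λ = (1 - 6)/(2 - 8) ≡ 6/5 mod 11. 5⁻¹ ≡ 9 (mod 11), so λ ≡ 10.
  x = λ² - 8 - 2 = 100 - 10 ≡ 2; y = λ·(8 - 2) - 6 ≡ 10. → (2, 10)
7P: (2, 10) + (2, 1): same x and y₁ ≡ -y₂, so the sum is O.
7P = O, so the order is 7.

7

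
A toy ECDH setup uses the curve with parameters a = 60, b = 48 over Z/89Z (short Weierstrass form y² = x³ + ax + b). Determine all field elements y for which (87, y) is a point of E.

x³ + 60x + 48 = 663771 ≡ 9 (mod 89).
Square roots of 9 mod 89: 3 and 86 (since 3² = 9 ≡ 9).

3, 86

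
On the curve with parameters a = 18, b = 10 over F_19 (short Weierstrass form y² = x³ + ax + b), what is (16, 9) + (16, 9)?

(17, 17)

tangent at (16, 9): λ = (3·16² + 18)/(2·9) ≡ 7/18. 18⁻¹ ≡ 18 (mod 19) since 18·18 = 324 ≡ 1, so λ ≡ 7·18 ≡ 12.
  x = λ² - 16 - 16 = 144 - 32 ≡ 17; y = λ·(16 - 17) - 9 ≡ 17. → (17, 17)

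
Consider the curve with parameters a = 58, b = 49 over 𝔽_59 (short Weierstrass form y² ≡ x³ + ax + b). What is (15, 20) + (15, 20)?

(34, 5)

tangent at (15, 20): λ = (3·15² + 58)/(2·20) ≡ 25/40. 40⁻¹ ≡ 31 (mod 59), so λ ≡ 25·31 ≡ 8.
  x = λ² - 15 - 15 = 64 - 30 ≡ 34; y = λ·(15 - 34) - 20 ≡ 5. → (34, 5)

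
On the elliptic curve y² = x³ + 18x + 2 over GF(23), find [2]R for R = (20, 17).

tangent at (20, 17): λ = (3·20² + 18)/(2·17) ≡ 22/11. 11⁻¹ ≡ 21 (mod 23) since 11·21 = 231 ≡ 1, so λ ≡ 22·21 ≡ 2.
  x = λ² - 20 - 20 = 4 - 40 ≡ 10; y = λ·(20 - 10) - 17 ≡ 3. → (10, 3)

(10, 3)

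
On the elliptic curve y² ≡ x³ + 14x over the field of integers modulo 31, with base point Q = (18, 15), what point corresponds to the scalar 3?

Repeated addition: build up to 3Q.
2Q: tangent at (18, 15): λ = (3·18² + 14)/(2·15) ≡ 25/30. 30⁻¹ ≡ 30 (mod 31), so λ ≡ 25·30 ≡ 6.
  x = λ² - 18 - 18 = 36 - 36 ≡ 0; y = λ·(18 - 0) - 15 ≡ 0. → (0, 0)
3Q: (0, 0) + (18, 15). λ = (15 - 0)/(18 - 0) ≡ 15/18 mod 31. 18⁻¹ ≡ 19 (mod 31), so λ ≡ 6.
  x = λ² - 0 - 18 = 36 - 18 ≡ 18; y = λ·(0 - 18) - 0 ≡ 16. → (18, 16)

(18, 16)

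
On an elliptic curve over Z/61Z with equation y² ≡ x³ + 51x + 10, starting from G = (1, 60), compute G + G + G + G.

(9, 10)

Repeated addition: build up to 4G.
2G: tangent at (1, 60): λ = (3·1² + 51)/(2·60) ≡ 54/59. 59⁻¹ ≡ 30 (mod 61), so λ ≡ 54·30 ≡ 34.
  x = λ² - 1 - 1 = 1156 - 2 ≡ 56; y = λ·(1 - 56) - 60 ≡ 22. → (56, 22)
3G: (56, 22) + (1, 60). λ = (60 - 22)/(1 - 56) ≡ 38/6 mod 61. 6⁻¹ ≡ 51 (mod 61) since 6·51 = 306 ≡ 1, so λ ≡ 47.
  x = λ² - 56 - 1 = 2209 - 57 ≡ 17; y = λ·(56 - 17) - 22 ≡ 42. → (17, 42)
4G: (17, 42) + (1, 60). λ = (60 - 42)/(1 - 17) ≡ 18/45 mod 61. 45⁻¹ ≡ 19 (mod 61) since 45·19 = 855 ≡ 1, so λ ≡ 37.
  x = λ² - 17 - 1 = 1369 - 18 ≡ 9; y = λ·(17 - 9) - 42 ≡ 10. → (9, 10)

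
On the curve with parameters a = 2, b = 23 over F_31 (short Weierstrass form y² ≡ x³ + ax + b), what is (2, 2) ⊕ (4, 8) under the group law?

(3, 26)

(2, 2) + (4, 8). λ = (8 - 2)/(4 - 2) ≡ 6/2 mod 31. 2⁻¹ ≡ 16 (mod 31), so λ ≡ 3.
  x = λ² - 2 - 4 = 9 - 6 ≡ 3; y = λ·(2 - 3) - 2 ≡ 26. → (3, 26)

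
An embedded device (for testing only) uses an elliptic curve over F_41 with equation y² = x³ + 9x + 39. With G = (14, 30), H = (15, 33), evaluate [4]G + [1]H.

(5, 39)

First 4G:
Repeated addition: build up to 4G.
2G: tangent at (14, 30): λ = (3·14² + 9)/(2·30) ≡ 23/19. 19⁻¹ ≡ 13 (mod 41) since 19·13 = 247 ≡ 1, so λ ≡ 23·13 ≡ 12.
  x = λ² - 14 - 14 = 144 - 28 ≡ 34; y = λ·(14 - 34) - 30 ≡ 17. → (34, 17)
3G: (34, 17) + (14, 30). λ = (30 - 17)/(14 - 34) ≡ 13/21 mod 41. 21⁻¹ ≡ 2 (mod 41) since 21·2 = 42 ≡ 1, so λ ≡ 26.
  x = λ² - 34 - 14 = 676 - 48 ≡ 13; y = λ·(34 - 13) - 17 ≡ 37. → (13, 37)
4G: (13, 37) + (14, 30). λ = (30 - 37)/(14 - 13) ≡ 34/1 mod 41. 1⁻¹ ≡ 1 (mod 41), so λ ≡ 34.
  x = λ² - 13 - 14 = 1156 - 27 ≡ 22; y = λ·(13 - 22) - 37 ≡ 26. → (22, 26)
4G = (22, 26).
Finally 4G + H:
(22, 26) + (15, 33). λ = (33 - 26)/(15 - 22) ≡ 7/34 mod 41. 34⁻¹ ≡ 35 (mod 41), so λ ≡ 40.
  x = λ² - 22 - 15 = 1600 - 37 ≡ 5; y = λ·(22 - 5) - 26 ≡ 39. → (5, 39)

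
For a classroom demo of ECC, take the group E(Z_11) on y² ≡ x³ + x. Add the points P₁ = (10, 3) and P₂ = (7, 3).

(10, 3) + (7, 3). λ = (3 - 3)/(7 - 10) ≡ 0/8 mod 11. 8⁻¹ ≡ 7 (mod 11) since 8·7 = 56 ≡ 1, so λ ≡ 0.
  x = λ² - 10 - 7 = 0 - 17 ≡ 5; y = λ·(10 - 5) - 3 ≡ 8. → (5, 8)

(5, 8)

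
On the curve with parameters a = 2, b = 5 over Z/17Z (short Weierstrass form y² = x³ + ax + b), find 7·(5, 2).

Write Q = (5, 2).
Double-and-add on 7 = (111)₂. Start with Q = (5, 2) for the leading 1-bit.
double: tangent at (5, 2): λ = (3·5² + 2)/(2·2) ≡ 9/4. 4⁻¹ ≡ 13 (mod 17), so λ ≡ 9·13 ≡ 15.
  x = λ² - 5 - 5 = 225 - 10 ≡ 11; y = λ·(5 - 11) - 2 ≡ 10. → (11, 10)
add Q: (11, 10) + (5, 2). λ = (2 - 10)/(5 - 11) ≡ 9/11 mod 17. 11⁻¹ ≡ 14 (mod 17), so λ ≡ 7.
  x = λ² - 11 - 5 = 49 - 16 ≡ 16; y = λ·(11 - 16) - 10 ≡ 6. → (16, 6)
double: tangent at (16, 6): λ = (3·16² + 2)/(2·6) ≡ 5/12. 12⁻¹ ≡ 10 (mod 17), so λ ≡ 5·10 ≡ 16.
  x = λ² - 16 - 16 = 256 - 32 ≡ 3; y = λ·(16 - 3) - 6 ≡ 15. → (3, 15)
add Q: (3, 15) + (5, 2). λ = (2 - 15)/(5 - 3) ≡ 4/2 mod 17. 2⁻¹ ≡ 9 (mod 17) since 2·9 = 18 ≡ 1, so λ ≡ 2.
  x = λ² - 3 - 5 = 4 - 8 ≡ 13; y = λ·(3 - 13) - 15 ≡ 16. → (13, 16)

(13, 16)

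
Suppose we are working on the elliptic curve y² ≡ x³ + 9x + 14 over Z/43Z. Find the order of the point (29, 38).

2P: tangent at (29, 38): λ = (3·29² + 9)/(2·38) ≡ 38/33. 33⁻¹ ≡ 30 (mod 43) since 33·30 = 990 ≡ 1, so λ ≡ 38·30 ≡ 22.
  x = λ² - 29 - 29 = 484 - 58 ≡ 39; y = λ·(29 - 39) - 38 ≡ 0. → (39, 0)
3P: (39, 0) + (29, 38). λ = (38 - 0)/(29 - 39) ≡ 38/33 mod 43. 33⁻¹ ≡ 30 (mod 43) since 33·30 = 990 ≡ 1, so λ ≡ 22.
  x = λ² - 39 - 29 = 484 - 68 ≡ 29; y = λ·(39 - 29) - 0 ≡ 5. → (29, 5)
4P: (29, 5) + (29, 38): same x and y₁ ≡ -y₂, so the sum is ∞.
4P = ∞, so the order is 4.

4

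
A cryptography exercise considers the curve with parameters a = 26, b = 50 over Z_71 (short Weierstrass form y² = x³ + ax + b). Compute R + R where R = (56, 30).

(16, 35)

tangent at (56, 30): λ = (3·56² + 26)/(2·30) ≡ 62/60. 60⁻¹ ≡ 58 (mod 71), so λ ≡ 62·58 ≡ 46.
  x = λ² - 56 - 56 = 2116 - 112 ≡ 16; y = λ·(56 - 16) - 30 ≡ 35. → (16, 35)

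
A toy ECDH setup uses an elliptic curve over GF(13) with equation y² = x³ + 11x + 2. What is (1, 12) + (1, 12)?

(8, 11)

tangent at (1, 12): λ = (3·1² + 11)/(2·12) ≡ 1/11. 11⁻¹ ≡ 6 (mod 13), so λ ≡ 1·6 ≡ 6.
  x = λ² - 1 - 1 = 36 - 2 ≡ 8; y = λ·(1 - 8) - 12 ≡ 11. → (8, 11)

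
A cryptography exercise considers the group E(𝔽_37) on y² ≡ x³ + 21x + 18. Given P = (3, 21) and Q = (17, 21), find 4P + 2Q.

(1, 15)

First 4P:
Double-and-add on 4 = (100)₂. Start with P = (3, 21) for the leading 1-bit.
double: tangent at (3, 21): λ = (3·3² + 21)/(2·21) ≡ 11/5. 5⁻¹ ≡ 15 (mod 37), so λ ≡ 11·15 ≡ 17.
  x = λ² - 3 - 3 = 289 - 6 ≡ 24; y = λ·(3 - 24) - 21 ≡ 29. → (24, 29)
double: tangent at (24, 29): λ = (3·24² + 21)/(2·29) ≡ 10/21. 21⁻¹ ≡ 30 (mod 37) since 21·30 = 630 ≡ 1, so λ ≡ 10·30 ≡ 4.
  x = λ² - 24 - 24 = 16 - 48 ≡ 5; y = λ·(24 - 5) - 29 ≡ 10. → (5, 10)
4P = (5, 10).
Next 2Q:
Repeated addition: build up to 2Q.
2Q: tangent at (17, 21): λ = (3·17² + 21)/(2·21) ≡ 0/5. 5⁻¹ ≡ 15 (mod 37), so λ ≡ 0·15 ≡ 0.
  x = λ² - 17 - 17 = 0 - 34 ≡ 3; y = λ·(17 - 3) - 21 ≡ 16. → (3, 16)
2Q = (3, 16).
Finally 4P + 2Q:
(5, 10) + (3, 16). λ = (16 - 10)/(3 - 5) ≡ 6/35 mod 37. 35⁻¹ ≡ 18 (mod 37) since 35·18 = 630 ≡ 1, so λ ≡ 34.
  x = λ² - 5 - 3 = 1156 - 8 ≡ 1; y = λ·(5 - 1) - 10 ≡ 15. → (1, 15)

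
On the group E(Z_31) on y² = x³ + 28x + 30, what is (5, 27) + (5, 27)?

(9, 9)

tangent at (5, 27): λ = (3·5² + 28)/(2·27) ≡ 10/23. 23⁻¹ ≡ 27 (mod 31) since 23·27 = 621 ≡ 1, so λ ≡ 10·27 ≡ 22.
  x = λ² - 5 - 5 = 484 - 10 ≡ 9; y = λ·(5 - 9) - 27 ≡ 9. → (9, 9)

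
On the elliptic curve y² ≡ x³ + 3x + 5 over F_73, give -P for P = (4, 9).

(4, 64)

-(4, 9) = (4, -9 mod 73) = (4, 64).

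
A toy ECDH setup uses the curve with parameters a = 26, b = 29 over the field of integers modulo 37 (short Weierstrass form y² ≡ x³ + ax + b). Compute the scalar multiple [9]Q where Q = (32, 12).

Double-and-add on 9 = (1001)₂. Start with Q = (32, 12) for the leading 1-bit.
double: tangent at (32, 12): λ = (3·32² + 26)/(2·12) ≡ 27/24. 24⁻¹ ≡ 17 (mod 37), so λ ≡ 27·17 ≡ 15.
  x = λ² - 32 - 32 = 225 - 64 ≡ 13; y = λ·(32 - 13) - 12 ≡ 14. → (13, 14)
double: tangent at (13, 14): λ = (3·13² + 26)/(2·14) ≡ 15/28. 28⁻¹ ≡ 4 (mod 37), so λ ≡ 15·4 ≡ 23.
  x = λ² - 13 - 13 = 529 - 26 ≡ 22; y = λ·(13 - 22) - 14 ≡ 1. → (22, 1)
double: tangent at (22, 1): λ = (3·22² + 26)/(2·1) ≡ 35/2. 2⁻¹ ≡ 19 (mod 37) since 2·19 = 38 ≡ 1, so λ ≡ 35·19 ≡ 36.
  x = λ² - 22 - 22 = 1296 - 44 ≡ 31; y = λ·(22 - 31) - 1 ≡ 8. → (31, 8)
add Q: (31, 8) + (32, 12). λ = (12 - 8)/(32 - 31) ≡ 4/1 mod 37. 1⁻¹ ≡ 1 (mod 37), so λ ≡ 4.
  x = λ² - 31 - 32 = 16 - 63 ≡ 27; y = λ·(31 - 27) - 8 ≡ 8. → (27, 8)

(27, 8)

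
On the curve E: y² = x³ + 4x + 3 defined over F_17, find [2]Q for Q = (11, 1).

(3, 5)

tangent at (11, 1): λ = (3·11² + 4)/(2·1) ≡ 10/2. 2⁻¹ ≡ 9 (mod 17), so λ ≡ 10·9 ≡ 5.
  x = λ² - 11 - 11 = 25 - 22 ≡ 3; y = λ·(11 - 3) - 1 ≡ 5. → (3, 5)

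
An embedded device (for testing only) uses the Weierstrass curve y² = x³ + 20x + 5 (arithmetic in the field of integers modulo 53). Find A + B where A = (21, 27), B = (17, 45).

(21, 27) + (17, 45). λ = (45 - 27)/(17 - 21) ≡ 18/49 mod 53. 49⁻¹ ≡ 13 (mod 53), so λ ≡ 22.
  x = λ² - 21 - 17 = 484 - 38 ≡ 22; y = λ·(21 - 22) - 27 ≡ 4. → (22, 4)

(22, 4)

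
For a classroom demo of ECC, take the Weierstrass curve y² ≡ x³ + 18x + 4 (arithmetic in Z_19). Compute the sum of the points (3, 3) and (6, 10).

(7, 13)

(3, 3) + (6, 10). λ = (10 - 3)/(6 - 3) ≡ 7/3 mod 19. 3⁻¹ ≡ 13 (mod 19), so λ ≡ 15.
  x = λ² - 3 - 6 = 225 - 9 ≡ 7; y = λ·(3 - 7) - 3 ≡ 13. → (7, 13)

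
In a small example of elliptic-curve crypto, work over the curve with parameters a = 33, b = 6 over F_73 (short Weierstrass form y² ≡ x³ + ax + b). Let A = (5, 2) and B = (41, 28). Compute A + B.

(5, 2) + (41, 28). λ = (28 - 2)/(41 - 5) ≡ 26/36 mod 73. 36⁻¹ ≡ 71 (mod 73) since 36·71 = 2556 ≡ 1, so λ ≡ 21.
  x = λ² - 5 - 41 = 441 - 46 ≡ 30; y = λ·(5 - 30) - 2 ≡ 57. → (30, 57)

(30, 57)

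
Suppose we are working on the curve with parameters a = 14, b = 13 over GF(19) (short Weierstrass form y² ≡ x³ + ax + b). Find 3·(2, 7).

Write P = (2, 7).
Repeated addition: build up to 3P.
2P: tangent at (2, 7): λ = (3·2² + 14)/(2·7) ≡ 7/14. 14⁻¹ ≡ 15 (mod 19), so λ ≡ 7·15 ≡ 10.
  x = λ² - 2 - 2 = 100 - 4 ≡ 1; y = λ·(2 - 1) - 7 ≡ 3. → (1, 3)
3P: (1, 3) + (2, 7). λ = (7 - 3)/(2 - 1) ≡ 4/1 mod 19. 1⁻¹ ≡ 1 (mod 19), so λ ≡ 4.
  x = λ² - 1 - 2 = 16 - 3 ≡ 13; y = λ·(1 - 13) - 3 ≡ 6. → (13, 6)

(13, 6)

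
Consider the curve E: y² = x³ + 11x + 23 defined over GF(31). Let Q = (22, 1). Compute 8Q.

(4, 10)

Repeated addition: build up to 8Q.
2Q: tangent at (22, 1): λ = (3·22² + 11)/(2·1) ≡ 6/2. 2⁻¹ ≡ 16 (mod 31), so λ ≡ 6·16 ≡ 3.
  x = λ² - 22 - 22 = 9 - 44 ≡ 27; y = λ·(22 - 27) - 1 ≡ 15. → (27, 15)
3Q: (27, 15) + (22, 1). λ = (1 - 15)/(22 - 27) ≡ 17/26 mod 31. 26⁻¹ ≡ 6 (mod 31), so λ ≡ 9.
  x = λ² - 27 - 22 = 81 - 49 ≡ 1; y = λ·(27 - 1) - 15 ≡ 2. → (1, 2)
4Q: (1, 2) + (22, 1). λ = (1 - 2)/(22 - 1) ≡ 30/21 mod 31. 21⁻¹ ≡ 3 (mod 31), so λ ≡ 28.
  x = λ² - 1 - 22 = 784 - 23 ≡ 17; y = λ·(1 - 17) - 2 ≡ 15. → (17, 15)
5Q: (17, 15) + (22, 1). λ = (1 - 15)/(22 - 17) ≡ 17/5 mod 31. 5⁻¹ ≡ 25 (mod 31), so λ ≡ 22.
  x = λ² - 17 - 22 = 484 - 39 ≡ 11; y = λ·(17 - 11) - 15 ≡ 24. → (11, 24)
6Q: (11, 24) + (22, 1). λ = (1 - 24)/(22 - 11) ≡ 8/11 mod 31. 11⁻¹ ≡ 17 (mod 31), so λ ≡ 12.
  x = λ² - 11 - 22 = 144 - 33 ≡ 18; y = λ·(11 - 18) - 24 ≡ 16. → (18, 16)
7Q: (18, 16) + (22, 1). λ = (1 - 16)/(22 - 18) ≡ 16/4 mod 31. 4⁻¹ ≡ 8 (mod 31) since 4·8 = 32 ≡ 1, so λ ≡ 4.
  x = λ² - 18 - 22 = 16 - 40 ≡ 7; y = λ·(18 - 7) - 16 ≡ 28. → (7, 28)
8Q: (7, 28) + (22, 1). λ = (1 - 28)/(22 - 7) ≡ 4/15 mod 31. 15⁻¹ ≡ 29 (mod 31), so λ ≡ 23.
  x = λ² - 7 - 22 = 529 - 29 ≡ 4; y = λ·(7 - 4) - 28 ≡ 10. → (4, 10)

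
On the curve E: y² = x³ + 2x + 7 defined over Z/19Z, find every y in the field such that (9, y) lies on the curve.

x³ + 2x + 7 = 754 ≡ 13 (mod 19).
13 is a non-residue mod 19; no y exists.

none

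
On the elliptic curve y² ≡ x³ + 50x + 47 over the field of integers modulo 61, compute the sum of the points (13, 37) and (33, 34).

(35, 9)

(13, 37) + (33, 34). λ = (34 - 37)/(33 - 13) ≡ 58/20 mod 61. 20⁻¹ ≡ 58 (mod 61), so λ ≡ 9.
  x = λ² - 13 - 33 = 81 - 46 ≡ 35; y = λ·(13 - 35) - 37 ≡ 9. → (35, 9)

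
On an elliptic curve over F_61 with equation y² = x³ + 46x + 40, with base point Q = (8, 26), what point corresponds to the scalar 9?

(11, 48)

Repeated addition: build up to 9Q.
2Q: tangent at (8, 26): λ = (3·8² + 46)/(2·26) ≡ 55/52. 52⁻¹ ≡ 27 (mod 61) since 52·27 = 1404 ≡ 1, so λ ≡ 55·27 ≡ 21.
  x = λ² - 8 - 8 = 441 - 16 ≡ 59; y = λ·(8 - 59) - 26 ≡ 1. → (59, 1)
3Q: (59, 1) + (8, 26). λ = (26 - 1)/(8 - 59) ≡ 25/10 mod 61. 10⁻¹ ≡ 55 (mod 61), so λ ≡ 33.
  x = λ² - 59 - 8 = 1089 - 67 ≡ 46; y = λ·(59 - 46) - 1 ≡ 1. → (46, 1)
4Q: (46, 1) + (8, 26). λ = (26 - 1)/(8 - 46) ≡ 25/23 mod 61. 23⁻¹ ≡ 8 (mod 61) since 23·8 = 184 ≡ 1, so λ ≡ 17.
  x = λ² - 46 - 8 = 289 - 54 ≡ 52; y = λ·(46 - 52) - 1 ≡ 19. → (52, 19)
5Q: (52, 19) + (8, 26). λ = (26 - 19)/(8 - 52) ≡ 7/17 mod 61. 17⁻¹ ≡ 18 (mod 61) since 17·18 = 306 ≡ 1, so λ ≡ 4.
  x = λ² - 52 - 8 = 16 - 60 ≡ 17; y = λ·(52 - 17) - 19 ≡ 60. → (17, 60)
6Q: (17, 60) + (8, 26). λ = (26 - 60)/(8 - 17) ≡ 27/52 mod 61. 52⁻¹ ≡ 27 (mod 61) since 52·27 = 1404 ≡ 1, so λ ≡ 58.
  x = λ² - 17 - 8 = 3364 - 25 ≡ 45; y = λ·(17 - 45) - 60 ≡ 24. → (45, 24)
7Q: (45, 24) + (8, 26). λ = (26 - 24)/(8 - 45) ≡ 2/24 mod 61. 24⁻¹ ≡ 28 (mod 61), so λ ≡ 56.
  x = λ² - 45 - 8 = 3136 - 53 ≡ 33; y = λ·(45 - 33) - 24 ≡ 38. → (33, 38)
8Q: (33, 38) + (8, 26). λ = (26 - 38)/(8 - 33) ≡ 49/36 mod 61. 36⁻¹ ≡ 39 (mod 61), so λ ≡ 20.
  x = λ² - 33 - 8 = 400 - 41 ≡ 54; y = λ·(33 - 54) - 38 ≡ 30. → (54, 30)
9Q: (54, 30) + (8, 26). λ = (26 - 30)/(8 - 54) ≡ 57/15 mod 61. 15⁻¹ ≡ 57 (mod 61), so λ ≡ 16.
  x = λ² - 54 - 8 = 256 - 62 ≡ 11; y = λ·(54 - 11) - 30 ≡ 48. → (11, 48)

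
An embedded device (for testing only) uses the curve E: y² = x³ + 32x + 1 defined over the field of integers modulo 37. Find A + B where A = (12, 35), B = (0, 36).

(12, 35) + (0, 36). λ = (36 - 35)/(0 - 12) ≡ 1/25 mod 37. 25⁻¹ ≡ 3 (mod 37), so λ ≡ 3.
  x = λ² - 12 - 0 = 9 - 12 ≡ 34; y = λ·(12 - 34) - 35 ≡ 10. → (34, 10)

(34, 10)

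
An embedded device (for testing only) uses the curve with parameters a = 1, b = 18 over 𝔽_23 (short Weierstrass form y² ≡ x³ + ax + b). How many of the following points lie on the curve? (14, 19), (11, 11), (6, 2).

(14, 19): 19² ≡ 16, rhs ≡ 16 → on.
(11, 11): 11² ≡ 6, rhs ≡ 3 → off.
(6, 2): 2² ≡ 4, rhs ≡ 10 → off.

1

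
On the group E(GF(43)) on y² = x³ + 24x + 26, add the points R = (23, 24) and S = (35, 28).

(23, 24) + (35, 28). λ = (28 - 24)/(35 - 23) ≡ 4/12 mod 43. 12⁻¹ ≡ 18 (mod 43) since 12·18 = 216 ≡ 1, so λ ≡ 29.
  x = λ² - 23 - 35 = 841 - 58 ≡ 9; y = λ·(23 - 9) - 24 ≡ 38. → (9, 38)

(9, 38)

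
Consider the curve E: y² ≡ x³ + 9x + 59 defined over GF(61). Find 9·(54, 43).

O

Write Q = (54, 43).
Double-and-add on 9 = (1001)₂. Start with Q = (54, 43) for the leading 1-bit.
double: tangent at (54, 43): λ = (3·54² + 9)/(2·43) ≡ 34/25. 25⁻¹ ≡ 22 (mod 61), so λ ≡ 34·22 ≡ 16.
  x = λ² - 54 - 54 = 256 - 108 ≡ 26; y = λ·(54 - 26) - 43 ≡ 39. → (26, 39)
double: tangent at (26, 39): λ = (3·26² + 9)/(2·39) ≡ 24/17. 17⁻¹ ≡ 18 (mod 61) since 17·18 = 306 ≡ 1, so λ ≡ 24·18 ≡ 5.
  x = λ² - 26 - 26 = 25 - 52 ≡ 34; y = λ·(26 - 34) - 39 ≡ 43. → (34, 43)
double: tangent at (34, 43): λ = (3·34² + 9)/(2·43) ≡ 0/25. 25⁻¹ ≡ 22 (mod 61) since 25·22 = 550 ≡ 1, so λ ≡ 0·22 ≡ 0.
  x = λ² - 34 - 34 = 0 - 68 ≡ 54; y = λ·(34 - 54) - 43 ≡ 18. → (54, 18)
add Q: (54, 18) + (54, 43): same x and y₁ ≡ -y₂, so the sum is 𝒪.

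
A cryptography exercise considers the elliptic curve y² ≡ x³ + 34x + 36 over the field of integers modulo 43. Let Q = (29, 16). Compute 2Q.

tangent at (29, 16): λ = (3·29² + 34)/(2·16) ≡ 20/32. 32⁻¹ ≡ 39 (mod 43), so λ ≡ 20·39 ≡ 6.
  x = λ² - 29 - 29 = 36 - 58 ≡ 21; y = λ·(29 - 21) - 16 ≡ 32. → (21, 32)

(21, 32)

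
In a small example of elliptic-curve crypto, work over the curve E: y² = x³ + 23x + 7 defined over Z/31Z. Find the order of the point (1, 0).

2P: (1, 0) + (1, 0): same x and y₁ ≡ -y₂, so the sum is O.
2P = O, so the order is 2.

2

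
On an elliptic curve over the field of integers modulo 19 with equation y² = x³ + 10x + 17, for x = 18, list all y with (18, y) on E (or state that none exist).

x³ + 10x + 17 = 6029 ≡ 6 (mod 19).
Square roots of 6 mod 19: 5 and 14 (since 5² = 25 ≡ 6).

5, 14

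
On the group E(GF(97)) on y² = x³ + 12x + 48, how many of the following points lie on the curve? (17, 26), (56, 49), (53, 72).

0

(17, 26): 26² ≡ 94, rhs ≡ 24 → off.
(56, 49): 49² ≡ 73, rhs ≡ 87 → off.
(53, 72): 72² ≡ 43, rhs ≡ 84 → off.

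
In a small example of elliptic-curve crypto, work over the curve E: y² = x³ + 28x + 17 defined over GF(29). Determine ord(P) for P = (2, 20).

2P: tangent at (2, 20): λ = (3·2² + 28)/(2·20) ≡ 11/11. 11⁻¹ ≡ 8 (mod 29) since 11·8 = 88 ≡ 1, so λ ≡ 11·8 ≡ 1.
  x = λ² - 2 - 2 = 1 - 4 ≡ 26; y = λ·(2 - 26) - 20 ≡ 14. → (26, 14)
3P: (26, 14) + (2, 20). λ = (20 - 14)/(2 - 26) ≡ 6/5 mod 29. 5⁻¹ ≡ 6 (mod 29), so λ ≡ 7.
  x = λ² - 26 - 2 = 49 - 28 ≡ 21; y = λ·(26 - 21) - 14 ≡ 21. → (21, 21)
4P: (21, 21) + (2, 20). λ = (20 - 21)/(2 - 21) ≡ 28/10 mod 29. 10⁻¹ ≡ 3 (mod 29), so λ ≡ 26.
  x = λ² - 21 - 2 = 676 - 23 ≡ 15; y = λ·(21 - 15) - 21 ≡ 19. → (15, 19)
5P: (15, 19) + (2, 20). λ = (20 - 19)/(2 - 15) ≡ 1/16 mod 29. 16⁻¹ ≡ 20 (mod 29), so λ ≡ 20.
  x = λ² - 15 - 2 = 400 - 17 ≡ 6; y = λ·(15 - 6) - 19 ≡ 16. → (6, 16)
6P: (6, 16) + (2, 20). λ = (20 - 16)/(2 - 6) ≡ 4/25 mod 29. 25⁻¹ ≡ 7 (mod 29) since 25·7 = 175 ≡ 1, so λ ≡ 28.
  x = λ² - 6 - 2 = 784 - 8 ≡ 22; y = λ·(6 - 22) - 16 ≡ 0. → (22, 0)
7P: (22, 0) + (2, 20). λ = (20 - 0)/(2 - 22) ≡ 20/9 mod 29. 9⁻¹ ≡ 13 (mod 29) since 9·13 = 117 ≡ 1, so λ ≡ 28.
  x = λ² - 22 - 2 = 784 - 24 ≡ 6; y = λ·(22 - 6) - 0 ≡ 13. → (6, 13)
8P: (6, 13) + (2, 20). λ = (20 - 13)/(2 - 6) ≡ 7/25 mod 29. 25⁻¹ ≡ 7 (mod 29) since 25·7 = 175 ≡ 1, so λ ≡ 20.
  x = λ² - 6 - 2 = 400 - 8 ≡ 15; y = λ·(6 - 15) - 13 ≡ 10. → (15, 10)
9P: (15, 10) + (2, 20). λ = (20 - 10)/(2 - 15) ≡ 10/16 mod 29. 16⁻¹ ≡ 20 (mod 29), so λ ≡ 26.
  x = λ² - 15 - 2 = 676 - 17 ≡ 21; y = λ·(15 - 21) - 10 ≡ 8. → (21, 8)
10P: (21, 8) + (2, 20). λ = (20 - 8)/(2 - 21) ≡ 12/10 mod 29. 10⁻¹ ≡ 3 (mod 29), so λ ≡ 7.
  x = λ² - 21 - 2 = 49 - 23 ≡ 26; y = λ·(21 - 26) - 8 ≡ 15. → (26, 15)
11P: (26, 15) + (2, 20). λ = (20 - 15)/(2 - 26) ≡ 5/5 mod 29. 5⁻¹ ≡ 6 (mod 29), so λ ≡ 1.
  x = λ² - 26 - 2 = 1 - 28 ≡ 2; y = λ·(26 - 2) - 15 ≡ 9. → (2, 9)
12P: (2, 9) + (2, 20): same x and y₁ ≡ -y₂, so the sum is O.
12P = O, so the order is 12.

12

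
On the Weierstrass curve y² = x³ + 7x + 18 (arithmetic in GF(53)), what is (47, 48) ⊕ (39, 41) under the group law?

(10, 44)

(47, 48) + (39, 41). λ = (41 - 48)/(39 - 47) ≡ 46/45 mod 53. 45⁻¹ ≡ 33 (mod 53) since 45·33 = 1485 ≡ 1, so λ ≡ 34.
  x = λ² - 47 - 39 = 1156 - 86 ≡ 10; y = λ·(47 - 10) - 48 ≡ 44. → (10, 44)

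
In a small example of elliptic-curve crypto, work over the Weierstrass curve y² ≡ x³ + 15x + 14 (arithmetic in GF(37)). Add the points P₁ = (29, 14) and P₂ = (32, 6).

(16, 13)

(29, 14) + (32, 6). λ = (6 - 14)/(32 - 29) ≡ 29/3 mod 37. 3⁻¹ ≡ 25 (mod 37), so λ ≡ 22.
  x = λ² - 29 - 32 = 484 - 61 ≡ 16; y = λ·(29 - 16) - 14 ≡ 13. → (16, 13)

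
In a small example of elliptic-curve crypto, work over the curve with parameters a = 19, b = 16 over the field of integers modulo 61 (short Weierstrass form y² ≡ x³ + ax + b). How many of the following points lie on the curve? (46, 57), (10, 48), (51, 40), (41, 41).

(46, 57): 57² ≡ 16, rhs ≡ 16 → on.
(10, 48): 48² ≡ 47, rhs ≡ 47 → on.
(51, 40): 40² ≡ 14, rhs ≡ 46 → off.
(41, 41): 41² ≡ 34, rhs ≡ 54 → off.

2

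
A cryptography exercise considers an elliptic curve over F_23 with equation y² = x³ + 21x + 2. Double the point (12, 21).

tangent at (12, 21): λ = (3·12² + 21)/(2·21) ≡ 16/19. 19⁻¹ ≡ 17 (mod 23) since 19·17 = 323 ≡ 1, so λ ≡ 16·17 ≡ 19.
  x = λ² - 12 - 12 = 361 - 24 ≡ 15; y = λ·(12 - 15) - 21 ≡ 14. → (15, 14)

(15, 14)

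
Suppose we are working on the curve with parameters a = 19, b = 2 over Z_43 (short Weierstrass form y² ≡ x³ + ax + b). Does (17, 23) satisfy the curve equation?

y² = 23² ≡ 13; x³ + 19x + 2 = 5238 ≡ 35 (mod 43). 13 ≠ 35.

no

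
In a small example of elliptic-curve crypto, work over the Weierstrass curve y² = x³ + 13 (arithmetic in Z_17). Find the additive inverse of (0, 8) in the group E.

(0, 9)

-(0, 8) = (0, -8 mod 17) = (0, 9).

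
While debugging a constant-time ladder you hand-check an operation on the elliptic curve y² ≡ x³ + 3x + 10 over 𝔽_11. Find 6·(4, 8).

O

Write G = (4, 8).
Repeated addition: build up to 6G.
2G: tangent at (4, 8): λ = (3·4² + 3)/(2·8) ≡ 7/5. 5⁻¹ ≡ 9 (mod 11) since 5·9 = 45 ≡ 1, so λ ≡ 7·9 ≡ 8.
  x = λ² - 4 - 4 = 64 - 8 ≡ 1; y = λ·(4 - 1) - 8 ≡ 5. → (1, 5)
3G: (1, 5) + (4, 8). λ = (8 - 5)/(4 - 1) ≡ 3/3 mod 11. 3⁻¹ ≡ 4 (mod 11), so λ ≡ 1.
  x = λ² - 1 - 4 = 1 - 5 ≡ 7; y = λ·(1 - 7) - 5 ≡ 0. → (7, 0)
4G: (7, 0) + (4, 8). λ = (8 - 0)/(4 - 7) ≡ 8/8 mod 11. 8⁻¹ ≡ 7 (mod 11), so λ ≡ 1.
  x = λ² - 7 - 4 = 1 - 11 ≡ 1; y = λ·(7 - 1) - 0 ≡ 6. → (1, 6)
5G: (1, 6) + (4, 8). λ = (8 - 6)/(4 - 1) ≡ 2/3 mod 11. 3⁻¹ ≡ 4 (mod 11), so λ ≡ 8.
  x = λ² - 1 - 4 = 64 - 5 ≡ 4; y = λ·(1 - 4) - 6 ≡ 3. → (4, 3)
6G: (4, 3) + (4, 8): same x and y₁ ≡ -y₂, so the sum is ∞.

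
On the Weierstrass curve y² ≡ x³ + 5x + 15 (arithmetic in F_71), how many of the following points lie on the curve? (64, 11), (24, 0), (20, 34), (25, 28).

(64, 11): 11² ≡ 50, rhs ≡ 63 → off.
(24, 0): 0² ≡ 0, rhs ≡ 43 → off.
(20, 34): 34² ≡ 20, rhs ≡ 21 → off.
(25, 28): 28² ≡ 3, rhs ≡ 3 → on.

1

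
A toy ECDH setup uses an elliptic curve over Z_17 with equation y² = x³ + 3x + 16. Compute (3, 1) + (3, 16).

O

The two points share x = 3 and their y-coordinates satisfy 1 + 16 ≡ 0 (mod 17), so they are inverses. Their sum is O.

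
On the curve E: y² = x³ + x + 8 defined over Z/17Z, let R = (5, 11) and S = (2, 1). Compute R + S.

(6, 14)

(5, 11) + (2, 1). λ = (1 - 11)/(2 - 5) ≡ 7/14 mod 17. 14⁻¹ ≡ 11 (mod 17), so λ ≡ 9.
  x = λ² - 5 - 2 = 81 - 7 ≡ 6; y = λ·(5 - 6) - 11 ≡ 14. → (6, 14)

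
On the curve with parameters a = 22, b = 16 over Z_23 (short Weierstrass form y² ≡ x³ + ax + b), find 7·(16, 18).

Write Q = (16, 18).
Repeated addition: build up to 7Q.
2Q: tangent at (16, 18): λ = (3·16² + 22)/(2·18) ≡ 8/13. 13⁻¹ ≡ 16 (mod 23), so λ ≡ 8·16 ≡ 13.
  x = λ² - 16 - 16 = 169 - 32 ≡ 22; y = λ·(16 - 22) - 18 ≡ 19. → (22, 19)
3Q: (22, 19) + (16, 18). λ = (18 - 19)/(16 - 22) ≡ 22/17 mod 23. 17⁻¹ ≡ 19 (mod 23) since 17·19 = 323 ≡ 1, so λ ≡ 4.
  x = λ² - 22 - 16 = 16 - 38 ≡ 1; y = λ·(22 - 1) - 19 ≡ 19. → (1, 19)
4Q: (1, 19) + (16, 18). λ = (18 - 19)/(16 - 1) ≡ 22/15 mod 23. 15⁻¹ ≡ 20 (mod 23) since 15·20 = 300 ≡ 1, so λ ≡ 3.
  x = λ² - 1 - 16 = 9 - 17 ≡ 15; y = λ·(1 - 15) - 19 ≡ 8. → (15, 8)
5Q: (15, 8) + (16, 18). λ = (18 - 8)/(16 - 15) ≡ 10/1 mod 23. 1⁻¹ ≡ 1 (mod 23), so λ ≡ 10.
  x = λ² - 15 - 16 = 100 - 31 ≡ 0; y = λ·(15 - 0) - 8 ≡ 4. → (0, 4)
6Q: (0, 4) + (16, 18). λ = (18 - 4)/(16 - 0) ≡ 14/16 mod 23. 16⁻¹ ≡ 13 (mod 23) since 16·13 = 208 ≡ 1, so λ ≡ 21.
  x = λ² - 0 - 16 = 441 - 16 ≡ 11; y = λ·(0 - 11) - 4 ≡ 18. → (11, 18)
7Q: (11, 18) + (16, 18). λ = (18 - 18)/(16 - 11) ≡ 0/5 mod 23. 5⁻¹ ≡ 14 (mod 23) since 5·14 = 70 ≡ 1, so λ ≡ 0.
  x = λ² - 11 - 16 = 0 - 27 ≡ 19; y = λ·(11 - 19) - 18 ≡ 5. → (19, 5)

(19, 5)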